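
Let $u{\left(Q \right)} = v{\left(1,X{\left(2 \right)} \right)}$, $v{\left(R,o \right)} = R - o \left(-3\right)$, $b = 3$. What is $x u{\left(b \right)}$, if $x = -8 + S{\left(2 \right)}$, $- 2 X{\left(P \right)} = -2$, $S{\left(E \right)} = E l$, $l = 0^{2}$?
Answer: $-32$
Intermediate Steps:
$l = 0$
$S{\left(E \right)} = 0$ ($S{\left(E \right)} = E 0 = 0$)
$X{\left(P \right)} = 1$ ($X{\left(P \right)} = \left(- \frac{1}{2}\right) \left(-2\right) = 1$)
$v{\left(R,o \right)} = R + 3 o$ ($v{\left(R,o \right)} = R - - 3 o = R + 3 o$)
$u{\left(Q \right)} = 4$ ($u{\left(Q \right)} = 1 + 3 \cdot 1 = 1 + 3 = 4$)
$x = -8$ ($x = -8 + 0 = -8$)
$x u{\left(b \right)} = \left(-8\right) 4 = -32$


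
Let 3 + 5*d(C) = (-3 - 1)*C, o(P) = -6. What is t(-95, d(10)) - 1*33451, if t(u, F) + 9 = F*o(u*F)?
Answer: -167042/5 ≈ -33408.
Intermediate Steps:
d(C) = -⅗ - 4*C/5 (d(C) = -⅗ + ((-3 - 1)*C)/5 = -⅗ + (-4*C)/5 = -⅗ - 4*C/5)
t(u, F) = -9 - 6*F (t(u, F) = -9 + F*(-6) = -9 - 6*F)
t(-95, d(10)) - 1*33451 = (-9 - 6*(-⅗ - ⅘*10)) - 1*33451 = (-9 - 6*(-⅗ - 8)) - 33451 = (-9 - 6*(-43/5)) - 33451 = (-9 + 258/5) - 33451 = 213/5 - 33451 = -167042/5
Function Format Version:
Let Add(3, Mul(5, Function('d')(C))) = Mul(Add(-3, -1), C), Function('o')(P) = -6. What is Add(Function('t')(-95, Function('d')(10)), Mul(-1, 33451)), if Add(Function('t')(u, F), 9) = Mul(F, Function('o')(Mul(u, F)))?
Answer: Rational(-167042, 5) ≈ -33408.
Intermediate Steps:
Function('d')(C) = Add(Rational(-3, 5), Mul(Rational(-4, 5), C)) (Function('d')(C) = Add(Rational(-3, 5), Mul(Rational(1, 5), Mul(Add(-3, -1), C))) = Add(Rational(-3, 5), Mul(Rational(1, 5), Mul(-4, C))) = Add(Rational(-3, 5), Mul(Rational(-4, 5), C)))
Function('t')(u, F) = Add(-9, Mul(-6, F)) (Function('t')(u, F) = Add(-9, Mul(F, -6)) = Add(-9, Mul(-6, F)))
Add(Function('t')(-95, Function('d')(10)), Mul(-1, 33451)) = Add(Add(-9, Mul(-6, Add(Rational(-3, 5), Mul(Rational(-4, 5), 10)))), Mul(-1, 33451)) = Add(Add(-9, Mul(-6, Add(Rational(-3, 5), -8))), -33451) = Add(Add(-9, Mul(-6, Rational(-43, 5))), -33451) = Add(Add(-9, Rational(258, 5)), -33451) = Add(Rational(213, 5), -33451) = Rational(-167042, 5)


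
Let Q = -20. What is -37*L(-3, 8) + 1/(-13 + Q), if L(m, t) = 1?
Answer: -1222/33 ≈ -37.030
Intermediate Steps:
-37*L(-3, 8) + 1/(-13 + Q) = -37*1 + 1/(-13 - 20) = -37 + 1/(-33) = -37 - 1/33 = -1222/33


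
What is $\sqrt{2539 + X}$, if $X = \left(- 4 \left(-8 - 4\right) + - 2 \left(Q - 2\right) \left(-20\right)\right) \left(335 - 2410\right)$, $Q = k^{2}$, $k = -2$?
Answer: $3 i \sqrt{29229} \approx 512.89 i$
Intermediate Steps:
$Q = 4$ ($Q = \left(-2\right)^{2} = 4$)
$X = -265600$ ($X = \left(- 4 \left(-8 - 4\right) + - 2 \left(4 - 2\right) \left(-20\right)\right) \left(335 - 2410\right) = \left(\left(-4\right) \left(-12\right) + \left(-2\right) 2 \left(-20\right)\right) \left(-2075\right) = \left(48 - -80\right) \left(-2075\right) = \left(48 + 80\right) \left(-2075\right) = 128 \left(-2075\right) = -265600$)
$\sqrt{2539 + X} = \sqrt{2539 - 265600} = \sqrt{-263061} = 3 i \sqrt{29229}$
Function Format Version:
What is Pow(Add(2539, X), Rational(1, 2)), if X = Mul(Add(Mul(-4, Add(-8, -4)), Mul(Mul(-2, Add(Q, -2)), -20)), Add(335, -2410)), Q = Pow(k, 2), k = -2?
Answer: Mul(3, I, Pow(29229, Rational(1, 2))) ≈ Mul(512.89, I)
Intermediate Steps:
Q = 4 (Q = Pow(-2, 2) = 4)
X = -265600 (X = Mul(Add(Mul(-4, Add(-8, -4)), Mul(Mul(-2, Add(4, -2)), -20)), Add(335, -2410)) = Mul(Add(Mul(-4, -12), Mul(Mul(-2, 2), -20)), -2075) = Mul(Add(48, Mul(-4, -20)), -2075) = Mul(Add(48, 80), -2075) = Mul(128, -2075) = -265600)
Pow(Add(2539, X), Rational(1, 2)) = Pow(Add(2539, -265600), Rational(1, 2)) = Pow(-263061, Rational(1, 2)) = Mul(3, I, Pow(29229, Rational(1, 2)))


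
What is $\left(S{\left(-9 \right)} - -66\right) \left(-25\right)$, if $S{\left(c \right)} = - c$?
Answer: $-1875$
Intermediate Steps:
$\left(S{\left(-9 \right)} - -66\right) \left(-25\right) = \left(\left(-1\right) \left(-9\right) - -66\right) \left(-25\right) = \left(9 + 66\right) \left(-25\right) = 75 \left(-25\right) = -1875$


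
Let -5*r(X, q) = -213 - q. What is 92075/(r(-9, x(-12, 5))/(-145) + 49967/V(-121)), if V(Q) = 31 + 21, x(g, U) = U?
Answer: 3471227500/36214739 ≈ 95.851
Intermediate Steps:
V(Q) = 52
r(X, q) = 213/5 + q/5 (r(X, q) = -(-213 - q)/5 = 213/5 + q/5)
92075/(r(-9, x(-12, 5))/(-145) + 49967/V(-121)) = 92075/((213/5 + (⅕)*5)/(-145) + 49967/52) = 92075/((213/5 + 1)*(-1/145) + 49967*(1/52)) = 92075/((218/5)*(-1/145) + 49967/52) = 92075/(-218/725 + 49967/52) = 92075/(36214739/37700) = 92075*(37700/36214739) = 3471227500/36214739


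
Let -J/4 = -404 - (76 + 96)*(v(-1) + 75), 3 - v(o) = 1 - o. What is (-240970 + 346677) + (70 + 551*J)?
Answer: 29806881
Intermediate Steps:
v(o) = 2 + o (v(o) = 3 - (1 - o) = 3 + (-1 + o) = 2 + o)
J = 53904 (J = -4*(-404 - (76 + 96)*((2 - 1) + 75)) = -4*(-404 - 172*(1 + 75)) = -4*(-404 - 172*76) = -4*(-404 - 1*13072) = -4*(-404 - 13072) = -4*(-13476) = 53904)
(-240970 + 346677) + (70 + 551*J) = (-240970 + 346677) + (70 + 551*53904) = 105707 + (70 + 29701104) = 105707 + 29701174 = 29806881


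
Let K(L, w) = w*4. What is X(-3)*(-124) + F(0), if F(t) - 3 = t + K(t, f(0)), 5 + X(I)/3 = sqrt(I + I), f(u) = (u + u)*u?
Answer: 1863 - 372*I*sqrt(6) ≈ 1863.0 - 911.21*I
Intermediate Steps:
f(u) = 2*u**2 (f(u) = (2*u)*u = 2*u**2)
K(L, w) = 4*w
X(I) = -15 + 3*sqrt(2)*sqrt(I) (X(I) = -15 + 3*sqrt(I + I) = -15 + 3*sqrt(2*I) = -15 + 3*(sqrt(2)*sqrt(I)) = -15 + 3*sqrt(2)*sqrt(I))
F(t) = 3 + t (F(t) = 3 + (t + 4*(2*0**2)) = 3 + (t + 4*(2*0)) = 3 + (t + 4*0) = 3 + (t + 0) = 3 + t)
X(-3)*(-124) + F(0) = (-15 + 3*sqrt(2)*sqrt(-3))*(-124) + (3 + 0) = (-15 + 3*sqrt(2)*(I*sqrt(3)))*(-124) + 3 = (-15 + 3*I*sqrt(6))*(-124) + 3 = (1860 - 372*I*sqrt(6)) + 3 = 1863 - 372*I*sqrt(6)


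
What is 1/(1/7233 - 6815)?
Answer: -7233/49292894 ≈ -0.00014674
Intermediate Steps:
1/(1/7233 - 6815) = 1/(-49292894/7233) = -7233/49292894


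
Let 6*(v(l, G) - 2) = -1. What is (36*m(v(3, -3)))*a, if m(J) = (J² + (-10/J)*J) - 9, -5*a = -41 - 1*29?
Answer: -7882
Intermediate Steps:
v(l, G) = 11/6 (v(l, G) = 2 + (⅙)*(-1) = 2 - ⅙ = 11/6)
a = 14 (a = -(-41 - 1*29)/5 = -(-41 - 29)/5 = -⅕*(-70) = 14)
m(J) = -19 + J² (m(J) = (J² - 10) - 9 = (-10 + J²) - 9 = -19 + J²)
(36*m(v(3, -3)))*a = (36*(-19 + (11/6)²))*14 = (36*(-19 + 121/36))*14 = (36*(-563/36))*14 = -563*14 = -7882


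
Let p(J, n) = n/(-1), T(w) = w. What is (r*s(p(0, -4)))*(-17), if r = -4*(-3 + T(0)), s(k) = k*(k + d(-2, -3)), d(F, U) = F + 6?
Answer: -6528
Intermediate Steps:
p(J, n) = -n (p(J, n) = n*(-1) = -n)
d(F, U) = 6 + F
s(k) = k*(4 + k) (s(k) = k*(k + (6 - 2)) = k*(k + 4) = k*(4 + k))
r = 12 (r = -4*(-3 + 0) = -4*(-3) = 12)
(r*s(p(0, -4)))*(-17) = (12*((-1*(-4))*(4 - 1*(-4))))*(-17) = (12*(4*(4 + 4)))*(-17) = (12*(4*8))*(-17) = (12*32)*(-17) = 384*(-17) = -6528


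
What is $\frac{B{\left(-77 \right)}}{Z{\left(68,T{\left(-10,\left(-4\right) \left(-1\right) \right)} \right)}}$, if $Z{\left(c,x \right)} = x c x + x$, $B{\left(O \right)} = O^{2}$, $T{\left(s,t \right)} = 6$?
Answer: $\frac{5929}{2454} \approx 2.4161$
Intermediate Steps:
$Z{\left(c,x \right)} = x + c x^{2}$ ($Z{\left(c,x \right)} = c x x + x = c x^{2} + x = x + c x^{2}$)
$\frac{B{\left(-77 \right)}}{Z{\left(68,T{\left(-10,\left(-4\right) \left(-1\right) \right)} \right)}} = \frac{\left(-77\right)^{2}}{6 \left(1 + 68 \cdot 6\right)} = \frac{5929}{6 \left(1 + 408\right)} = \frac{5929}{6 \cdot 409} = \frac{5929}{2454}$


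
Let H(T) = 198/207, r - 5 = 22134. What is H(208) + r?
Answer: 509219/23 ≈ 22140.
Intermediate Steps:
r = 22139 (r = 5 + 22134 = 22139)
H(T) = 22/23 (H(T) = 198*(1/207) = 22/23)
H(208) + r = 22/23 + 22139 = 509219/23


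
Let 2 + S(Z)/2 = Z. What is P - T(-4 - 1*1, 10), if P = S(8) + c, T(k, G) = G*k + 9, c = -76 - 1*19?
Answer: -42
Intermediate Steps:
S(Z) = -4 + 2*Z
c = -95 (c = -76 - 19 = -95)
T(k, G) = 9 + G*k
P = -83 (P = (-4 + 2*8) - 95 = (-4 + 16) - 95 = 12 - 95 = -83)
P - T(-4 - 1*1, 10) = -83 - (9 + 10*(-4 - 1*1)) = -83 - (9 + 10*(-4 - 1)) = -83 - (9 + 10*(-5)) = -83 - (9 - 50) = -83 - 1*(-41) = -83 + 41 = -42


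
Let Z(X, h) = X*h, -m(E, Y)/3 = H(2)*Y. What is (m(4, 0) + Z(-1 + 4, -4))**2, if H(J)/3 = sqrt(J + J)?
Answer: 144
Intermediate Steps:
H(J) = 3*sqrt(2)*sqrt(J) (H(J) = 3*sqrt(J + J) = 3*sqrt(2*J) = 3*(sqrt(2)*sqrt(J)) = 3*sqrt(2)*sqrt(J))
m(E, Y) = -18*Y (m(E, Y) = -3*3*sqrt(2)*sqrt(2)*Y = -18*Y)
(m(4, 0) + Z(-1 + 4, -4))**2 = (-18*0 + (-1 + 4)*(-4))**2 = (0 + 3*(-4))**2 = (0 - 12)**2 = (-12)**2 = 144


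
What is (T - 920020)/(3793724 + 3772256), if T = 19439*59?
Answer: 226881/7565980 ≈ 0.029987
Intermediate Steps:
T = 1146901
(T - 920020)/(3793724 + 3772256) = (1146901 - 920020)/(3793724 + 3772256) = 226881/7565980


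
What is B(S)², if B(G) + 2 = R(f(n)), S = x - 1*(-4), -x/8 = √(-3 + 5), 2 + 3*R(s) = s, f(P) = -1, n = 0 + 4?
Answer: 9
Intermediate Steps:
n = 4
R(s) = -⅔ + s/3
x = -8*√2 (x = -8*√(-3 + 5) = -8*√2 ≈ -11.314)
S = 4 - 8*√2 (S = -8*√2 - 1*(-4) = -8*√2 + 4 = 4 - 8*√2 ≈ -7.3137)
B(G) = -3 (B(G) = -2 + (-⅔ + (⅓)*(-1)) = -2 + (-⅔ - ⅓) = -2 - 1 = -3)
B(S)² = (-3)² = 9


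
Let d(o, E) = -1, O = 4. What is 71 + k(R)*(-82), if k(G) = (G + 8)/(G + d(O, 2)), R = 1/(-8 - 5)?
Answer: 4720/7 ≈ 674.29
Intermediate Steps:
R = -1/13 (R = 1/(-13) = -1/13 ≈ -0.076923)
k(G) = (8 + G)/(-1 + G) (k(G) = (G + 8)/(G - 1) = (8 + G)/(-1 + G))
71 + k(R)*(-82) = 71 + ((8 - 1/13)/(-1 - 1/13))*(-82) = 71 + ((103/13)/(-14/13))*(-82) = 71 - 13/14*103/13*(-82) = 71 - 103/14*(-82) = 71 + 4223/7 = 4720/7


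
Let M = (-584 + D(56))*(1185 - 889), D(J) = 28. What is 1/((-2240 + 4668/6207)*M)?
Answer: 2069/762481266304 ≈ 2.7135e-9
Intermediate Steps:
M = -164576 (M = (-584 + 28)*(1185 - 889) = -556*296 = -164576)
1/((-2240 + 4668/6207)*M) = 1/(-2240 + 4668/6207*(-164576)) = -1/164576/(-2240 + 4668*(1/6207)) = -1/164576/(-2240 + 1556/2069) = -1/164576/(-4633004/2069) = -2069/4633004*(-1/164576) = 2069/762481266304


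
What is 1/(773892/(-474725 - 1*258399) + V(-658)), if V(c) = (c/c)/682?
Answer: -17856806/18823615 ≈ -0.94864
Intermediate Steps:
V(c) = 1/682 (V(c) = 1*(1/682) = 1/682)
1/(773892/(-474725 - 1*258399) + V(-658)) = 1/(773892/(-474725 - 1*258399) + 1/682) = 1/(773892/(-474725 - 258399) + 1/682) = 1/(773892/(-733124) + 1/682) = 1/(773892*(-1/733124) + 1/682) = 1/(-27639/26183 + 1/682) = 1/(-18823615/17856806) = -17856806/18823615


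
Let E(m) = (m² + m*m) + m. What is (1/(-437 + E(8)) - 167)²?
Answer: 2526871824/90601 ≈ 27890.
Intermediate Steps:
E(m) = m + 2*m² (E(m) = (m² + m²) + m = 2*m² + m = m + 2*m²)
(1/(-437 + E(8)) - 167)² = (1/(-437 + 8*(1 + 2*8)) - 167)² = (1/(-437 + 8*(1 + 16)) - 167)² = (1/(-437 + 8*17) - 167)² = (1/(-437 + 136) - 167)² = (1/(-301) - 167)² = (-1/301 - 167)² = (-50268/301)² = 2526871824/90601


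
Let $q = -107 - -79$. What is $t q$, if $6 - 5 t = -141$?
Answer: $- \frac{4116}{5} \approx -823.2$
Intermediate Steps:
$t = \frac{147}{5}$ ($t = \frac{6}{5} - - \frac{141}{5} = \frac{6}{5} + \frac{141}{5} = \frac{147}{5} \approx 29.4$)
$q = -28$ ($q = -107 + 79 = -28$)
$t q = \frac{147}{5} \left(-28\right) = - \frac{4116}{5}$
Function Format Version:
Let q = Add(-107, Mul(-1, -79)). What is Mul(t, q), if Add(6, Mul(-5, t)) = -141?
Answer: Rational(-4116, 5) ≈ -823.20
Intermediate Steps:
t = Rational(147, 5) (t = Add(Rational(6, 5), Mul(Rational(-1, 5), -141)) = Add(Rational(6, 5), Rational(141, 5)) = Rational(147, 5) ≈ 29.400)
q = -28 (q = Add(-107, 79) = -28)
Mul(t, q) = Mul(Rational(147, 5), -28) = Rational(-4116, 5)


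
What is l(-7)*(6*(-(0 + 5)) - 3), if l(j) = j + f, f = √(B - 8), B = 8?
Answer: 231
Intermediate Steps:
f = 0 (f = √(8 - 8) = √0 = 0)
l(j) = j (l(j) = j + 0 = j)
l(-7)*(6*(-(0 + 5)) - 3) = -7*(6*(-(0 + 5)) - 3) = -7*(6*(-1*5) - 3) = -7*(6*(-5) - 3) = -7*(-30 - 3) = -7*(-33) = 231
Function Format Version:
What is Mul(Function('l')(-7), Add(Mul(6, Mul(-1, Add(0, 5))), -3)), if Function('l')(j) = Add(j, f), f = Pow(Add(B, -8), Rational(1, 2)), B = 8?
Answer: 231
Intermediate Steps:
f = 0 (f = Pow(Add(8, -8), Rational(1, 2)) = Pow(0, Rational(1, 2)) = 0)
Function('l')(j) = j (Function('l')(j) = Add(j, 0) = j)
Mul(Function('l')(-7), Add(Mul(6, Mul(-1, Add(0, 5))), -3)) = Mul(-7, Add(Mul(6, Mul(-1, Add(0, 5))), -3)) = Mul(-7, Add(Mul(6, Mul(-1, 5)), -3)) = Mul(-7, Add(Mul(6, -5), -3)) = Mul(-7, Add(-30, -3)) = Mul(-7, -33) = 231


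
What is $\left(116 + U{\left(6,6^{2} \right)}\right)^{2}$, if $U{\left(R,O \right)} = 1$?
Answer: $13689$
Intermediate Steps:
$\left(116 + U{\left(6,6^{2} \right)}\right)^{2} = \left(116 + 1\right)^{2} = 117^{2} = 13689$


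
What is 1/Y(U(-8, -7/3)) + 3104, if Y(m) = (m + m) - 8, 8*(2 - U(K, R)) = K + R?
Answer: 52756/17 ≈ 3103.3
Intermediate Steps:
U(K, R) = 2 - K/8 - R/8 (U(K, R) = 2 - (K + R)/8 = 2 + (-K/8 - R/8) = 2 - K/8 - R/8)
Y(m) = -8 + 2*m (Y(m) = 2*m - 8 = -8 + 2*m)
1/Y(U(-8, -7/3)) + 3104 = 1/(-8 + 2*(2 - ⅛*(-8) - (-7)/(8*3))) + 3104 = 1/(-8 + 2*(2 + 1 - (-7)/(8*3))) + 3104 = 1/(-8 + 2*(2 + 1 - ⅛*(-7/3))) + 3104 = 1/(-8 + 2*(2 + 1 + 7/24)) + 3104 = 1/(-8 + 2*(79/24)) + 3104 = 1/(-8 + 79/12) + 3104 = 1/(-17/12) + 3104 = -12/17 + 3104 = 52756/17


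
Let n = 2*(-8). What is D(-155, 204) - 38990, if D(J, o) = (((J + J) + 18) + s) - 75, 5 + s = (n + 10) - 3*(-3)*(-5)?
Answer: -39413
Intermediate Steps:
n = -16
s = -56 (s = -5 + ((-16 + 10) - 3*(-3)*(-5)) = -5 + (-6 + 9*(-5)) = -5 + (-6 - 45) = -5 - 51 = -56)
D(J, o) = -113 + 2*J (D(J, o) = (((J + J) + 18) - 56) - 75 = ((2*J + 18) - 56) - 75 = ((18 + 2*J) - 56) - 75 = (-38 + 2*J) - 75 = -113 + 2*J)
D(-155, 204) - 38990 = (-113 + 2*(-155)) - 38990 = (-113 - 310) - 38990 = -423 - 38990 = -39413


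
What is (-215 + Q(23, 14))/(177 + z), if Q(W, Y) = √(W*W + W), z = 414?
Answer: -215/591 + 2*√138/591 ≈ -0.32404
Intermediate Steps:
Q(W, Y) = √(W + W²) (Q(W, Y) = √(W² + W) = √(W + W²))
(-215 + Q(23, 14))/(177 + z) = (-215 + √(23*(1 + 23)))/(177 + 414) = (-215 + √(23*24))/591 = (-215 + √552)*(1/591) = (-215 + 2*√138)*(1/591) = -215/591 + 2*√138/591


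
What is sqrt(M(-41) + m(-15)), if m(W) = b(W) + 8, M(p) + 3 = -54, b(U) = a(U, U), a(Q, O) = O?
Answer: 8*I ≈ 8.0*I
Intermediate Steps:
b(U) = U
M(p) = -57 (M(p) = -3 - 54 = -57)
m(W) = 8 + W (m(W) = W + 8 = 8 + W)
sqrt(M(-41) + m(-15)) = sqrt(-57 + (8 - 15)) = sqrt(-57 - 7) = sqrt(-64) = 8*I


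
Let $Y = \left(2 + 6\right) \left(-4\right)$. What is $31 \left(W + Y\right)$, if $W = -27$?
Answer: $-1829$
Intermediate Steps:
$Y = -32$ ($Y = 8 \left(-4\right) = -32$)
$31 \left(W + Y\right) = 31 \left(-27 - 32\right) = 31 \left(-59\right) = -1829$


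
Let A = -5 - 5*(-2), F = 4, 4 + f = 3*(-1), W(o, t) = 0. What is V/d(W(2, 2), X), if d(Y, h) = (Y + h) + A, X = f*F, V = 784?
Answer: -784/23 ≈ -34.087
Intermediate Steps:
f = -7 (f = -4 + 3*(-1) = -4 - 3 = -7)
A = 5 (A = -5 + 10 = 5)
X = -28 (X = -7*4 = -28)
d(Y, h) = 5 + Y + h (d(Y, h) = (Y + h) + 5 = 5 + Y + h)
V/d(W(2, 2), X) = 784/(5 + 0 - 28) = 784/(-23) = 784*(-1/23) = -784/23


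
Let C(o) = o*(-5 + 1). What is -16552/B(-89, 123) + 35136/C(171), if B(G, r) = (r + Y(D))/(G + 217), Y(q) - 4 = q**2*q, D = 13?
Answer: -10630672/11039 ≈ -963.01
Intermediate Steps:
Y(q) = 4 + q**3 (Y(q) = 4 + q**2*q = 4 + q**3)
C(o) = -4*o (C(o) = o*(-4) = -4*o)
B(G, r) = (2201 + r)/(217 + G) (B(G, r) = (r + (4 + 13**3))/(G + 217) = (r + (4 + 2197))/(217 + G) = (r + 2201)/(217 + G) = (2201 + r)/(217 + G))
-16552/B(-89, 123) + 35136/C(171) = -16552*(217 - 89)/(2201 + 123) + 35136/((-4*171)) = -16552/(2324/128) + 35136/(-684) = -16552/((1/128)*2324) + 35136*(-1/684) = -16552/581/32 - 976/19 = -16552*32/581 - 976/19 = -529664/581 - 976/19 = -10630672/11039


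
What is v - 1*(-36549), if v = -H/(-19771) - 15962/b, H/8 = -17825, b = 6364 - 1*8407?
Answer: 1476317052899/40392153 ≈ 36550.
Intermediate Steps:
b = -2043 (b = 6364 - 8407 = -2043)
H = -142600 (H = 8*(-17825) = -142600)
v = 24252902/40392153 (v = -1*(-142600)/(-19771) - 15962/(-2043) = 142600*(-1/19771) - 15962*(-1/2043) = -142600/19771 + 15962/2043 = 24252902/40392153 ≈ 0.60044)
v - 1*(-36549) = 24252902/40392153 - 1*(-36549) = 24252902/40392153 + 36549 = 1476317052899/40392153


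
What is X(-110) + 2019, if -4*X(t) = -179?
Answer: 8255/4 ≈ 2063.8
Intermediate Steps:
X(t) = 179/4 (X(t) = -¼*(-179) = 179/4)
X(-110) + 2019 = 179/4 + 2019 = 8255/4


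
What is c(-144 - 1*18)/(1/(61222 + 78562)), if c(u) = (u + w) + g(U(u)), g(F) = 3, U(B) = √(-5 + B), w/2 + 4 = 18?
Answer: -18311704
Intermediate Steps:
w = 28 (w = -8 + 2*18 = -8 + 36 = 28)
c(u) = 31 + u (c(u) = (u + 28) + 3 = (28 + u) + 3 = 31 + u)
c(-144 - 1*18)/(1/(61222 + 78562)) = (31 + (-144 - 1*18))/(1/(61222 + 78562)) = (31 + (-144 - 18))/(1/139784) = (31 - 162)/(1/139784) = -131*139784 = -18311704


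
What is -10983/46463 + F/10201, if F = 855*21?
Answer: 722205582/473969063 ≈ 1.5237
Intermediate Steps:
F = 17955
-10983/46463 + F/10201 = -10983/46463 + 17955/10201 = 722205582/473969063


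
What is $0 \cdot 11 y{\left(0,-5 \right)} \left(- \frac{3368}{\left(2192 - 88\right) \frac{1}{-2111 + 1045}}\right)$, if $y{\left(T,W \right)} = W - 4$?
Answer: $0$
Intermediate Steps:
$y{\left(T,W \right)} = -4 + W$
$0 \cdot 11 y{\left(0,-5 \right)} \left(- \frac{3368}{\left(2192 - 88\right) \frac{1}{-2111 + 1045}}\right) = 0 \cdot 11 \left(-4 - 5\right) \left(- \frac{3368}{\left(2192 - 88\right) \frac{1}{-2111 + 1045}}\right) = 0 \left(-9\right) \left(- \frac{3368}{2104 \frac{1}{-1066}}\right) = 0 \left(- \frac{3368}{2104 \left(- \frac{1}{1066}\right)}\right) = 0 \left(- \frac{3368}{- \frac{1052}{533}}\right) = 0 \left(\left(-3368\right) \left(- \frac{533}{1052}\right)\right) = 0 \cdot \frac{448786}{263} = 0$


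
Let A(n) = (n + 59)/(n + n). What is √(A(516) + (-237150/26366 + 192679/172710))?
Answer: I*√86402307480491779210/3435226140 ≈ 2.7059*I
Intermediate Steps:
A(n) = (59 + n)/(2*n) (A(n) = (59 + n)/((2*n)) = (59 + n)*(1/(2*n)) = (59 + n)/(2*n))
√(A(516) + (-237150/26366 + 192679/172710)) = √((½)*(59 + 516)/516 + (-237150/26366 + 192679/172710)) = √((½)*(1/516)*575 + (-237150*1/26366 + 192679*(1/172710))) = √(575/1032 + (-118575/13183 + 10141/9090)) = √(575/1032 - 944157947/119833470) = √(-150911126009/20611356840) = I*√86402307480491779210/3435226140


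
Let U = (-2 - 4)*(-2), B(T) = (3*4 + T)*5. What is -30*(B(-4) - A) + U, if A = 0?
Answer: -1188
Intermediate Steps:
B(T) = 60 + 5*T (B(T) = (12 + T)*5 = 60 + 5*T)
U = 12 (U = -6*(-2) = 12)
-30*(B(-4) - A) + U = -30*((60 + 5*(-4)) - 1*0) + 12 = -30*((60 - 20) + 0) + 12 = -30*(40 + 0) + 12 = -30*40 + 12 = -1200 + 12 = -1188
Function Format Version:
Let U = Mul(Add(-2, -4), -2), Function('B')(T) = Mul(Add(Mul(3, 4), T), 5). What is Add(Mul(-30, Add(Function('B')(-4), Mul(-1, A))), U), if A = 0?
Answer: -1188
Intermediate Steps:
Function('B')(T) = Add(60, Mul(5, T)) (Function('B')(T) = Mul(Add(12, T), 5) = Add(60, Mul(5, T)))
U = 12 (U = Mul(-6, -2) = 12)
Add(Mul(-30, Add(Function('B')(-4), Mul(-1, A))), U) = Add(Mul(-30, Add(Add(60, Mul(5, -4)), Mul(-1, 0))), 12) = Add(Mul(-30, Add(Add(60, -20), 0)), 12) = Add(Mul(-30, Add(40, 0)), 12) = Add(Mul(-30, 40), 12) = Add(-1200, 12) = -1188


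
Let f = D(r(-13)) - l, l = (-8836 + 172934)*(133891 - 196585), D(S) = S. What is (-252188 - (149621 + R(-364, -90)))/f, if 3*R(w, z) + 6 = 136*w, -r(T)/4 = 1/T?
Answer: -15026921/401230440480 ≈ -3.7452e-5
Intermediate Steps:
r(T) = -4/T
R(w, z) = -2 + 136*w/3 (R(w, z) = -2 + (136*w)/3 = -2 + 136*w/3)
l = -10287960012 (l = 164098*(-62694) = -10287960012)
f = 133743480160/13 (f = -4/(-13) - 1*(-10287960012) = -4*(-1/13) + 10287960012 = 4/13 + 10287960012 = 133743480160/13 ≈ 1.0288e+10)
(-252188 - (149621 + R(-364, -90)))/f = (-252188 - (149621 + (-2 + (136/3)*(-364))))/(133743480160/13) = (-252188 - (149621 + (-2 - 49504/3)))*(13/133743480160) = (-252188 - (149621 - 49510/3))*(13/133743480160) = (-252188 - 1*399353/3)*(13/133743480160) = (-252188 - 399353/3)*(13/133743480160) = -1155917/3*13/133743480160 = -15026921/401230440480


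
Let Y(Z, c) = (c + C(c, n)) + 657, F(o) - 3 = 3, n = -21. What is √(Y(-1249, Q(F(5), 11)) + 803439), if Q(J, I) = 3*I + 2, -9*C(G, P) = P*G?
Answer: √7237914/3 ≈ 896.78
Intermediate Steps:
F(o) = 6 (F(o) = 3 + 3 = 6)
C(G, P) = -G*P/9 (C(G, P) = -P*G/9 = -G*P/9)
Q(J, I) = 2 + 3*I
Y(Z, c) = 657 + 10*c/3 (Y(Z, c) = (c - ⅑*c*(-21)) + 657 = (c + 7*c/3) + 657 = 10*c/3 + 657 = 657 + 10*c/3)
√(Y(-1249, Q(F(5), 11)) + 803439) = √((657 + 10*(2 + 3*11)/3) + 803439) = √((657 + 10*(2 + 33)/3) + 803439) = √((657 + (10/3)*35) + 803439) = √((657 + 350/3) + 803439) = √(2321/3 + 803439) = √(2412638/3) = √7237914/3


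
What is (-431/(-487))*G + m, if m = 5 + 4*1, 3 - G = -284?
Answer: 128080/487 ≈ 263.00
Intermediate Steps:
G = 287 (G = 3 - 1*(-284) = 3 + 284 = 287)
m = 9 (m = 5 + 4 = 9)
(-431/(-487))*G + m = -431/(-487)*287 + 9 = -431*(-1/487)*287 + 9 = (431/487)*287 + 9 = 123697/487 + 9 = 128080/487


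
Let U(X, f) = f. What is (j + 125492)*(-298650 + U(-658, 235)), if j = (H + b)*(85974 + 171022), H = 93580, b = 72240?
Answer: -12717015568093980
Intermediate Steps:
j = 42615076720 (j = (93580 + 72240)*(85974 + 171022) = 165820*256996 = 42615076720)
(j + 125492)*(-298650 + U(-658, 235)) = (42615076720 + 125492)*(-298650 + 235) = 42615202212*(-298415) = -12717015568093980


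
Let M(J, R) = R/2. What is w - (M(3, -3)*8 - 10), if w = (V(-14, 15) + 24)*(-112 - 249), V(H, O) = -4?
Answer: -7198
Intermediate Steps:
M(J, R) = R/2 (M(J, R) = R*(½) = R/2)
w = -7220 (w = (-4 + 24)*(-112 - 249) = 20*(-361) = -7220)
w - (M(3, -3)*8 - 10) = -7220 - (((½)*(-3))*8 - 10) = -7220 - (-3/2*8 - 10) = -7220 - (-12 - 10) = -7220 - 1*(-22) = -7220 + 22 = -7198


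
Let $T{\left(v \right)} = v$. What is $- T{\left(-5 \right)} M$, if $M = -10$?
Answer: $-50$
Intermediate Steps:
$- T{\left(-5 \right)} M = \left(-1\right) \left(-5\right) \left(-10\right) = 5 \left(-10\right) = -50$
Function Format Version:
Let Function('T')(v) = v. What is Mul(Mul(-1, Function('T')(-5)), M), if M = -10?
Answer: -50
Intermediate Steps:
Mul(Mul(-1, Function('T')(-5)), M) = Mul(Mul(-1, -5), -10) = Mul(5, -10) = -50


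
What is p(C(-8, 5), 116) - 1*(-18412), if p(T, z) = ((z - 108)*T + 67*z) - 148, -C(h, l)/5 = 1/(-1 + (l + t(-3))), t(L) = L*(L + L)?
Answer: 286376/11 ≈ 26034.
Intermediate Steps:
t(L) = 2*L² (t(L) = L*(2*L) = 2*L²)
C(h, l) = -5/(17 + l) (C(h, l) = -5/(-1 + (l + 2*(-3)²)) = -5/(-1 + (l + 2*9)) = -5/(-1 + (l + 18)) = -5/(-1 + (18 + l)) = -5/(17 + l))
p(T, z) = -148 + 67*z + T*(-108 + z) (p(T, z) = ((-108 + z)*T + 67*z) - 148 = (T*(-108 + z) + 67*z) - 148 = (67*z + T*(-108 + z)) - 148 = -148 + 67*z + T*(-108 + z))
p(C(-8, 5), 116) - 1*(-18412) = (-148 - (-540)/(17 + 5) + 67*116 - 5/(17 + 5)*116) - 1*(-18412) = (-148 - (-540)/22 + 7772 - 5/22*116) + 18412 = (-148 - (-540)/22 + 7772 - 5*1/22*116) + 18412 = (-148 - 108*(-5/22) + 7772 - 5/22*116) + 18412 = (-148 + 270/11 + 7772 - 290/11) + 18412 = 83844/11 + 18412 = 286376/11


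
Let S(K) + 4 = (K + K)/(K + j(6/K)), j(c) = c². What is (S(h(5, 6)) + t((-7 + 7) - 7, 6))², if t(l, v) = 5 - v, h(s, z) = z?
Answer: 529/49 ≈ 10.796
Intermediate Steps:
S(K) = -4 + 2*K/(K + 36/K²) (S(K) = -4 + (K + K)/(K + (6/K)²) = -4 + (2*K)/(K + 36/K²) = -4 + 2*K/(K + 36/K²))
(S(h(5, 6)) + t((-7 + 7) - 7, 6))² = (2*(-72 - 1*6³)/(36 + 6³) + (5 - 1*6))² = (2*(-72 - 1*216)/(36 + 216) + (5 - 6))² = (2*(-72 - 216)/252 - 1)² = (2*(1/252)*(-288) - 1)² = (-16/7 - 1)² = (-23/7)² = 529/49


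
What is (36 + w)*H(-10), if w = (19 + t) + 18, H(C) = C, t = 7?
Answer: -800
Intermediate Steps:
w = 44 (w = (19 + 7) + 18 = 26 + 18 = 44)
(36 + w)*H(-10) = (36 + 44)*(-10) = 80*(-10) = -800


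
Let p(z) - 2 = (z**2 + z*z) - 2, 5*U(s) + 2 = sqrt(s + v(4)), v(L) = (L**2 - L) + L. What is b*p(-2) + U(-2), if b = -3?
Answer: -122/5 + sqrt(14)/5 ≈ -23.652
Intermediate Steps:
v(L) = L**2
U(s) = -2/5 + sqrt(16 + s)/5 (U(s) = -2/5 + sqrt(s + 4**2)/5 = -2/5 + sqrt(s + 16)/5 = -2/5 + sqrt(16 + s)/5)
p(z) = 2*z**2 (p(z) = 2 + ((z**2 + z*z) - 2) = 2 + ((z**2 + z**2) - 2) = 2 + (2*z**2 - 2) = 2 + (-2 + 2*z**2) = 2*z**2)
b*p(-2) + U(-2) = -6*(-2)**2 + (-2/5 + sqrt(16 - 2)/5) = -6*4 + (-2/5 + sqrt(14)/5) = -3*8 + (-2/5 + sqrt(14)/5) = -24 + (-2/5 + sqrt(14)/5) = -122/5 + sqrt(14)/5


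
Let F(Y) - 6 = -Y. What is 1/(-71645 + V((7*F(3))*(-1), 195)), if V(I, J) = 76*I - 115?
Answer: -1/73356 ≈ -1.3632e-5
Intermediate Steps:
F(Y) = 6 - Y
V(I, J) = -115 + 76*I
1/(-71645 + V((7*F(3))*(-1), 195)) = 1/(-71645 + (-115 + 76*((7*(6 - 1*3))*(-1)))) = 1/(-71645 + (-115 + 76*((7*(6 - 3))*(-1)))) = 1/(-71645 + (-115 + 76*((7*3)*(-1)))) = 1/(-71645 + (-115 + 76*(21*(-1)))) = 1/(-71645 + (-115 + 76*(-21))) = 1/(-71645 + (-115 - 1596)) = 1/(-71645 - 1711) = 1/(-73356) = -1/73356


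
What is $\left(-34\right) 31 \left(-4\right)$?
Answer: $4216$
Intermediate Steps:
$\left(-34\right) 31 \left(-4\right) = \left(-1054\right) \left(-4\right) = 4216$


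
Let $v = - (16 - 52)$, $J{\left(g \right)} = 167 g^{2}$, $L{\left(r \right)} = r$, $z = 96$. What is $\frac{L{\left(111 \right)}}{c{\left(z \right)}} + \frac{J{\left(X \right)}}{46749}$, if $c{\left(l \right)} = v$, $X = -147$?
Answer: $\frac{15011383}{186996} \approx 80.276$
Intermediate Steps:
$v = 36$ ($v = - (16 - 52) = \left(-1\right) \left(-36\right) = 36$)
$c{\left(l \right)} = 36$
$\frac{L{\left(111 \right)}}{c{\left(z \right)}} + \frac{J{\left(X \right)}}{46749} = \frac{111}{36} + \frac{167 \left(-147\right)^{2}}{46749} = 111 \cdot \frac{1}{36} + 167 \cdot 21609 \cdot \frac{1}{46749} = \frac{37}{12} + 3608703 \cdot \frac{1}{46749} = \frac{37}{12} + \frac{1202901}{15583} = \frac{15011383}{186996}$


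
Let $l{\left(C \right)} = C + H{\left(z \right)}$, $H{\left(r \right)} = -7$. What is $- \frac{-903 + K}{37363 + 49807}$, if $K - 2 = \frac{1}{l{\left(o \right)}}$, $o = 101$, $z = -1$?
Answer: $\frac{84693}{8193980} \approx 0.010336$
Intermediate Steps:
$l{\left(C \right)} = -7 + C$ ($l{\left(C \right)} = C - 7 = -7 + C$)
$K = \frac{189}{94}$ ($K = 2 + \frac{1}{-7 + 101} = 2 + \frac{1}{94} = \frac{189}{94} \approx 2.0106$)
$- \frac{-903 + K}{37363 + 49807} = - \frac{-903 + \frac{189}{94}}{37363 + 49807} = - \frac{-84693}{94 \cdot 87170} = \left(-1\right) \left(- \frac{84693}{8193980}\right) = \frac{84693}{8193980}$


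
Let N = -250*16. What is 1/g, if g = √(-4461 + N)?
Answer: -I*√8461/8461 ≈ -0.010871*I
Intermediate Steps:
N = -4000
g = I*√8461 (g = √(-4461 - 4000) = √(-8461) = I*√8461 ≈ 91.984*I)
1/g = 1/(I*√8461) = -I*√8461/8461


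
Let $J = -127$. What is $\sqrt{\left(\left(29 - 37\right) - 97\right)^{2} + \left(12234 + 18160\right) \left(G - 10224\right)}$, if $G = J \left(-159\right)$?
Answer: $\sqrt{303008811} \approx 17407.0$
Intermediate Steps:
$G = 20193$ ($G = \left(-127\right) \left(-159\right) = 20193$)
$\sqrt{\left(\left(29 - 37\right) - 97\right)^{2} + \left(12234 + 18160\right) \left(G - 10224\right)} = \sqrt{\left(\left(29 - 37\right) - 97\right)^{2} + \left(12234 + 18160\right) \left(20193 - 10224\right)} = \sqrt{\left(\left(29 - 37\right) - 97\right)^{2} + 30394 \cdot 9969} = \sqrt{\left(-8 - 97\right)^{2} + 302997786} = \sqrt{\left(-105\right)^{2} + 302997786} = \sqrt{11025 + 302997786} = \sqrt{303008811}$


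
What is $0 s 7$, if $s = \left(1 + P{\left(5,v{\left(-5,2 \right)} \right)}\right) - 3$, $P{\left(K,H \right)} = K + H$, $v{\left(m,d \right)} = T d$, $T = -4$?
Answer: $0$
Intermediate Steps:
$v{\left(m,d \right)} = - 4 d$
$P{\left(K,H \right)} = H + K$
$s = -5$ ($s = \left(1 + \left(\left(-4\right) 2 + 5\right)\right) - 3 = \left(1 + \left(-8 + 5\right)\right) - 3 = \left(1 - 3\right) - 3 = -2 - 3 = -5$)
$0 s 7 = 0 \left(-5\right) 7 = 0 \cdot 7 = 0$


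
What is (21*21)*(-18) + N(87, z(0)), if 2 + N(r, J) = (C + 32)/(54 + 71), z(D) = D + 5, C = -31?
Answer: -992499/125 ≈ -7940.0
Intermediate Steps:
z(D) = 5 + D
N(r, J) = -249/125 (N(r, J) = -2 + (-31 + 32)/(54 + 71) = -2 + 1/125 = -249/125)
(21*21)*(-18) + N(87, z(0)) = (21*21)*(-18) - 249/125 = 441*(-18) - 249/125 = -7938 - 249/125 = -992499/125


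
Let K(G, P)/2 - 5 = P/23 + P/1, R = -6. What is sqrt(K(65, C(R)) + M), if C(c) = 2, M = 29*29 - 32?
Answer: sqrt(435459)/23 ≈ 28.691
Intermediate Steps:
M = 809 (M = 841 - 32 = 809)
K(G, P) = 10 + 48*P/23 (K(G, P) = 10 + 2*(P/23 + P/1) = 10 + 2*(P*(1/23) + P*1) = 10 + 2*(P/23 + P) = 10 + 2*(24*P/23) = 10 + 48*P/23)
sqrt(K(65, C(R)) + M) = sqrt((10 + (48/23)*2) + 809) = sqrt((10 + 96/23) + 809) = sqrt(326/23 + 809) = sqrt(18933/23) = sqrt(435459)/23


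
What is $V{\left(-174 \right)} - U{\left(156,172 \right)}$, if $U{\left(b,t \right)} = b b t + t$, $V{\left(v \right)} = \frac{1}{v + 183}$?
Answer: $- \frac{37673675}{9} \approx -4.186 \cdot 10^{6}$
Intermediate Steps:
$V{\left(v \right)} = \frac{1}{183 + v}$
$U{\left(b,t \right)} = t + t b^{2}$ ($U{\left(b,t \right)} = b^{2} t + t = t b^{2} + t = t + t b^{2}$)
$V{\left(-174 \right)} - U{\left(156,172 \right)} = \frac{1}{183 - 174} - 172 \left(1 + 156^{2}\right) = \frac{1}{9} - 172 \left(1 + 24336\right) = \frac{1}{9} - 172 \cdot 24337 = \frac{1}{9} - 4185964 = - \frac{37673675}{9}$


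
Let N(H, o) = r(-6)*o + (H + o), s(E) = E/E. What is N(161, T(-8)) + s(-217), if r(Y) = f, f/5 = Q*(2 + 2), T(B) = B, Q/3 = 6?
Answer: -2726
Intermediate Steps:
Q = 18 (Q = 3*6 = 18)
f = 360 (f = 5*(18*(2 + 2)) = 5*(18*4) = 5*72 = 360)
r(Y) = 360
s(E) = 1
N(H, o) = H + 361*o (N(H, o) = 360*o + (H + o) = H + 361*o)
N(161, T(-8)) + s(-217) = (161 + 361*(-8)) + 1 = (161 - 2888) + 1 = -2727 + 1 = -2726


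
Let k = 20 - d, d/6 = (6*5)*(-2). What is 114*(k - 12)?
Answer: 41952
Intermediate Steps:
d = -360 (d = 6*((6*5)*(-2)) = 6*(30*(-2)) = 6*(-60) = -360)
k = 380 (k = 20 - 1*(-360) = 20 + 360 = 380)
114*(k - 12) = 114*(380 - 12) = 114*368 = 41952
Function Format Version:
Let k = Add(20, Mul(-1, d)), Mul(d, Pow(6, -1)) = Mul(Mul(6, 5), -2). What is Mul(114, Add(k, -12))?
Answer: 41952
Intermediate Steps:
d = -360 (d = Mul(6, Mul(Mul(6, 5), -2)) = Mul(6, Mul(30, -2)) = Mul(6, -60) = -360)
k = 380 (k = Add(20, Mul(-1, -360)) = Add(20, 360) = 380)
Mul(114, Add(k, -12)) = Mul(114, Add(380, -12)) = Mul(114, 368) = 41952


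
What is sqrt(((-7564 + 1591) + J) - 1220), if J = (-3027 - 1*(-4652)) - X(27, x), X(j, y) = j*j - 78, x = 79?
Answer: 3*I*sqrt(691) ≈ 78.861*I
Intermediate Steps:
X(j, y) = -78 + j**2 (X(j, y) = j**2 - 78 = -78 + j**2)
J = 974 (J = (-3027 - 1*(-4652)) - (-78 + 27**2) = (-3027 + 4652) - (-78 + 729) = 1625 - 1*651 = 1625 - 651 = 974)
sqrt(((-7564 + 1591) + J) - 1220) = sqrt(((-7564 + 1591) + 974) - 1220) = sqrt((-5973 + 974) - 1220) = sqrt(-4999 - 1220) = sqrt(-6219) = 3*I*sqrt(691)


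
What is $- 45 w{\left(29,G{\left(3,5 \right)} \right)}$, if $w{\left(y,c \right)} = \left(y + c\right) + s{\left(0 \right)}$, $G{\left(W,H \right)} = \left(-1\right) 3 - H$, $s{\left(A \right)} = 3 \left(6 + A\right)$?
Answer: $-1755$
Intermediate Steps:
$s{\left(A \right)} = 18 + 3 A$
$G{\left(W,H \right)} = -3 - H$
$w{\left(y,c \right)} = 18 + c + y$ ($w{\left(y,c \right)} = \left(y + c\right) + \left(18 + 3 \cdot 0\right) = \left(c + y\right) + \left(18 + 0\right) = \left(c + y\right) + 18 = 18 + c + y$)
$- 45 w{\left(29,G{\left(3,5 \right)} \right)} = - 45 \left(18 - 8 + 29\right) = \left(-45\right) 39 = -1755$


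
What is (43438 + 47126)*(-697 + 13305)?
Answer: 1141830912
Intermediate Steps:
(43438 + 47126)*(-697 + 13305) = 90564*12608 = 1141830912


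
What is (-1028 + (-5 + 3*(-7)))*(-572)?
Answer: 602888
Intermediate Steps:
(-1028 + (-5 + 3*(-7)))*(-572) = (-1028 + (-5 - 21))*(-572) = (-1028 - 26)*(-572) = -1054*(-572) = 602888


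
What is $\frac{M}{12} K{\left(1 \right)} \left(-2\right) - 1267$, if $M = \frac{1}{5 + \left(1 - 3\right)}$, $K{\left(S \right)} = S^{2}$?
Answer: $- \frac{22807}{18} \approx -1267.1$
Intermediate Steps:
$M = \frac{1}{3}$ ($M = \frac{1}{5 - 2} = \frac{1}{3} \approx 0.33333$)
$\frac{M}{12} K{\left(1 \right)} \left(-2\right) - 1267 = \frac{1}{12} \cdot \frac{1}{3} \cdot 1^{2} \left(-2\right) - 1267 = \frac{1}{12} \cdot \frac{1}{3} \cdot 1 \left(-2\right) - 1267 = \frac{1}{36} \left(-2\right) - 1267 = - \frac{1}{18} - 1267 = - \frac{22807}{18}$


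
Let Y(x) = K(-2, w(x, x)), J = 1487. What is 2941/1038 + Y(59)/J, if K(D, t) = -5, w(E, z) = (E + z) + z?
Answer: 25249/8922 ≈ 2.8300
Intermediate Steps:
w(E, z) = E + 2*z
Y(x) = -5
2941/1038 + Y(59)/J = 2941/1038 - 5/1487 = 2941*(1/1038) - 5*1/1487 = 17/6 - 5/1487 = 25249/8922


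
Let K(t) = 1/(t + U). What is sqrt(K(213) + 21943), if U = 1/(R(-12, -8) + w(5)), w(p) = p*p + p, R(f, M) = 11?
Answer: 3*sqrt(185985874778)/8734 ≈ 148.13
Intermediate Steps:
w(p) = p + p**2 (w(p) = p**2 + p = p + p**2)
U = 1/41 (U = 1/(11 + 5*(1 + 5)) = 1/(11 + 5*6) = 1/(11 + 30) = 1/41 ≈ 0.024390)
K(t) = 1/(1/41 + t) (K(t) = 1/(t + 1/41) = 1/(1/41 + t))
sqrt(K(213) + 21943) = sqrt(41/(1 + 41*213) + 21943) = sqrt(41/(1 + 8733) + 21943) = sqrt(41/8734 + 21943) = sqrt(191650203/8734) = 3*sqrt(185985874778)/8734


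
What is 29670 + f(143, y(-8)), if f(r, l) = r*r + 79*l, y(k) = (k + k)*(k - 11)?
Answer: 74135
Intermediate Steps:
y(k) = 2*k*(-11 + k) (y(k) = (2*k)*(-11 + k) = 2*k*(-11 + k))
f(r, l) = r² + 79*l
29670 + f(143, y(-8)) = 29670 + (143² + 79*(2*(-8)*(-11 - 8))) = 29670 + (20449 + 79*(2*(-8)*(-19))) = 29670 + (20449 + 79*304) = 29670 + (20449 + 24016) = 29670 + 44465 = 74135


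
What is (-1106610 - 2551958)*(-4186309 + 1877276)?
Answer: 8447754244744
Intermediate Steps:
(-1106610 - 2551958)*(-4186309 + 1877276) = -3658568*(-2309033) = 8447754244744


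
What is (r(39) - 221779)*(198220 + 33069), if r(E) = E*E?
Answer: -50943252562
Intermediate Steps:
r(E) = E²
(r(39) - 221779)*(198220 + 33069) = (39² - 221779)*(198220 + 33069) = (1521 - 221779)*231289 = -220258*231289 = -50943252562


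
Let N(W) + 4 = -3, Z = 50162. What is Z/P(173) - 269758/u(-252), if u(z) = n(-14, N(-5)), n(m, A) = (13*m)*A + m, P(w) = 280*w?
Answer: -9288481/43596 ≈ -213.06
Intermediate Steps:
N(W) = -7 (N(W) = -4 - 3 = -7)
n(m, A) = m + 13*A*m (n(m, A) = 13*A*m + m = m + 13*A*m)
u(z) = 1260 (u(z) = -14*(1 + 13*(-7)) = -14*(1 - 91) = -14*(-90) = 1260)
Z/P(173) - 269758/u(-252) = 50162/((280*173)) - 269758/1260 = 50162/48440 - 269758*1/1260 = 50162*(1/48440) - 134879/630 = 3583/3460 - 134879/630 = -9288481/43596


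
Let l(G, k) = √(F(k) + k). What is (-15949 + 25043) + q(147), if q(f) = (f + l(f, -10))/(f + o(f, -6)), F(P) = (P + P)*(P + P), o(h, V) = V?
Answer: 427467/47 + √390/141 ≈ 9095.2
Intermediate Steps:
F(P) = 4*P² (F(P) = (2*P)*(2*P) = 4*P²)
l(G, k) = √(k + 4*k²) (l(G, k) = √(4*k² + k) = √(k + 4*k²))
q(f) = (f + √390)/(-6 + f) (q(f) = (f + √(-10*(1 + 4*(-10))))/(f - 6) = (f + √(-10*(1 - 40)))/(-6 + f) = (f + √(-10*(-39)))/(-6 + f) = (f + √390)/(-6 + f))
(-15949 + 25043) + q(147) = (-15949 + 25043) + (147 + √390)/(-6 + 147) = 9094 + (147 + √390)/141 = 9094 + (49/47 + √390/141) = 427467/47 + √390/141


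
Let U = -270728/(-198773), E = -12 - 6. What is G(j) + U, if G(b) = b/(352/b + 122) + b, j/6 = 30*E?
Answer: -16020189813236/4906313959 ≈ -3265.2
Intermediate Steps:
E = -18
j = -3240 (j = 6*(30*(-18)) = 6*(-540) = -3240)
G(b) = b + b/(122 + 352/b) (G(b) = b/(122 + 352/b) + b = b + b/(122 + 352/b))
U = 270728/198773 (U = -270728*(-1/198773) = 270728/198773 ≈ 1.3620)
G(j) + U = (½)*(-3240)*(352 + 123*(-3240))/(176 + 61*(-3240)) + 270728/198773 = (½)*(-3240)*(352 - 398520)/(176 - 197640) + 270728/198773 = (½)*(-3240)*(-398168)/(-197464) + 270728/198773 = (½)*(-3240)*(-1/197464)*(-398168) + 270728/198773 = -80629020/24683 + 270728/198773 = -16020189813236/4906313959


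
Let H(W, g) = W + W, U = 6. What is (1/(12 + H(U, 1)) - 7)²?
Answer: 27889/576 ≈ 48.418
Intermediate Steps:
H(W, g) = 2*W
(1/(12 + H(U, 1)) - 7)² = (1/(12 + 2*6) - 7)² = (1/(12 + 12) - 7)² = (1/24 - 7)² = (-167/24)² = 27889/576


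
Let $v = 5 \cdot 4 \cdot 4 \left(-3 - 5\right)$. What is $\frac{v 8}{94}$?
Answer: $- \frac{2560}{47} \approx -54.468$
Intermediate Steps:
$v = -640$ ($v = 20 \cdot 4 \left(-8\right) = 80 \left(-8\right) = -640$)
$\frac{v 8}{94} = \frac{\left(-640\right) 8}{94} = \left(-5120\right) \frac{1}{94} = - \frac{2560}{47}$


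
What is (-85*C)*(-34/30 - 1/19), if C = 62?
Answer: 356252/57 ≈ 6250.0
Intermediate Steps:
(-85*C)*(-34/30 - 1/19) = (-85*62)*(-34/30 - 1/19) = -5270*(-34*1/30 - 1*1/19) = -5270*(-17/15 - 1/19) = -5270*(-338/285) = 356252/57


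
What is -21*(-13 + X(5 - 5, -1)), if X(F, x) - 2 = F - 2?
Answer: 273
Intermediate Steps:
X(F, x) = F (X(F, x) = 2 + (F - 2) = 2 + (-2 + F) = F)
-21*(-13 + X(5 - 5, -1)) = -21*(-13 + (5 - 5)) = -21*(-13 + 0) = -21*(-13) = 273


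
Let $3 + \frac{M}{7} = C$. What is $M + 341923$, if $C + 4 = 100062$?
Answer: $1042308$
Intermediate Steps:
$C = 100058$ ($C = -4 + 100062 = 100058$)
$M = 700385$ ($M = -21 + 7 \cdot 100058 = -21 + 700406 = 700385$)
$M + 341923 = 700385 + 341923 = 1042308$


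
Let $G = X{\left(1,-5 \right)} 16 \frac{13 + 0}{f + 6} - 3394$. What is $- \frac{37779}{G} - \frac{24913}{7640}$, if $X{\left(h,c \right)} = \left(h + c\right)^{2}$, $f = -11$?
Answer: $\frac{156245621}{25846120} \approx 6.0452$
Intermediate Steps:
$X{\left(h,c \right)} = \left(c + h\right)^{2}$
$G = - \frac{20298}{5}$ ($G = \left(-5 + 1\right)^{2} \cdot 16 \frac{13 + 0}{-11 + 6} - 3394 = \left(-4\right)^{2} \cdot 16 \frac{13}{-5} - 3394 = 16 \cdot 16 \cdot 13 \left(- \frac{1}{5}\right) - 3394 = 256 \left(- \frac{13}{5}\right) - 3394 = - \frac{3328}{5} - 3394 = - \frac{20298}{5} \approx -4059.6$)
$- \frac{37779}{G} - \frac{24913}{7640} = - \frac{37779}{- \frac{20298}{5}} - \frac{24913}{7640} = \left(-37779\right) \left(- \frac{5}{20298}\right) - \frac{24913}{7640} = \frac{62965}{6766} - \frac{24913}{7640} = \frac{156245621}{25846120}$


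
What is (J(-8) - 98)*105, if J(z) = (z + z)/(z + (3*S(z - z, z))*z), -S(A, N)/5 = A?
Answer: -10080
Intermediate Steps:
S(A, N) = -5*A
J(z) = 2 (J(z) = (z + z)/(z + (3*(-5*(z - z)))*z) = (2*z)/(z + (3*(-5*0))*z) = (2*z)/(z + (3*0)*z) = (2*z)/(z + 0*z) = (2*z)/(z + 0) = (2*z)/z = 2)
(J(-8) - 98)*105 = (2 - 98)*105 = -96*105 = -10080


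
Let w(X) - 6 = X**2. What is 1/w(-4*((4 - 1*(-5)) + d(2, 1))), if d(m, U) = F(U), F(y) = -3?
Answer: 1/582 ≈ 0.0017182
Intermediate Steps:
d(m, U) = -3
w(X) = 6 + X**2
1/w(-4*((4 - 1*(-5)) + d(2, 1))) = 1/(6 + (-4*((4 - 1*(-5)) - 3))**2) = 1/(6 + (-4*((4 + 5) - 3))**2) = 1/(6 + (-4*(9 - 3))**2) = 1/(6 + (-4*6)**2) = 1/(6 + (-24)**2) = 1/(6 + 576) = 1/582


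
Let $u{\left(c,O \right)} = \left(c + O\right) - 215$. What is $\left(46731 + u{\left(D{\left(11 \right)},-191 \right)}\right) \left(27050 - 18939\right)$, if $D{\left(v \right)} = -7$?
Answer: $375685298$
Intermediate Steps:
$u{\left(c,O \right)} = -215 + O + c$ ($u{\left(c,O \right)} = \left(O + c\right) - 215 = -215 + O + c$)
$\left(46731 + u{\left(D{\left(11 \right)},-191 \right)}\right) \left(27050 - 18939\right) = \left(46731 - 413\right) \left(27050 - 18939\right) = \left(46731 - 413\right) 8111 = 46318 \cdot 8111 = 375685298$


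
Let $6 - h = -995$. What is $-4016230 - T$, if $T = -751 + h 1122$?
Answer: $-5138601$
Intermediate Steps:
$h = 1001$ ($h = 6 - -995 = 6 + 995 = 1001$)
$T = 1122371$ ($T = -751 + 1001 \cdot 1122 = -751 + 1123122 = 1122371$)
$-4016230 - T = -4016230 - 1122371 = -5138601$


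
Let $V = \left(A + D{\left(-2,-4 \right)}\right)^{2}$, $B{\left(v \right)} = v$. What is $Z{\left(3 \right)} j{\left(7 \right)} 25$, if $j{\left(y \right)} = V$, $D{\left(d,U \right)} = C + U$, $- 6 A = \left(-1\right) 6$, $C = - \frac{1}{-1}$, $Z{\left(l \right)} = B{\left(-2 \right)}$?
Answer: $-200$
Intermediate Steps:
$Z{\left(l \right)} = -2$
$C = 1$ ($C = \left(-1\right) \left(-1\right) = 1$)
$A = 1$ ($A = - \frac{\left(-1\right) 6}{6} = \left(- \frac{1}{6}\right) \left(-6\right) = 1$)
$D{\left(d,U \right)} = 1 + U$
$V = 4$ ($V = \left(1 + \left(1 - 4\right)\right)^{2} = \left(1 - 3\right)^{2} = \left(-2\right)^{2} = 4$)
$j{\left(y \right)} = 4$
$Z{\left(3 \right)} j{\left(7 \right)} 25 = \left(-2\right) 4 \cdot 25 = \left(-8\right) 25 = -200$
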